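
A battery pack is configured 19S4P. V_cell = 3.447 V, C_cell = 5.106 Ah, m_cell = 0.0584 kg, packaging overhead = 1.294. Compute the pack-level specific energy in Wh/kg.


Step 1: V_pack = 19 * 3.447 = 65.493 V
Step 2: C_pack = 4 * 5.106 = 20.424 Ah
Step 3: E_pack = V_pack * C_pack = 65.493 * 20.424 = 1337.6 Wh
Step 4: m_pack = 19 * 4 * 0.0584 * 1.294 = 5.7433 kg
Step 5: ED = E_pack / m_pack = 1337.6 / 5.7433 = 232.9 Wh/kg

232.9 Wh/kg


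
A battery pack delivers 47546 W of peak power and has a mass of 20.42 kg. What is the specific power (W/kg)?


Specific power = 47546 W / 20.42 kg = 2328 W/kg

2328 W/kg


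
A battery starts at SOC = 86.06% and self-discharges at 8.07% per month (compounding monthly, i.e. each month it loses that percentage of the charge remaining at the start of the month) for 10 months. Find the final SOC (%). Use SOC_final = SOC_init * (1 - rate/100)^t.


decay = (1 - 8.07/100)^10 = 0.43109
SOC_final = 86.06 * 0.43109 = 37.10%

37.10%


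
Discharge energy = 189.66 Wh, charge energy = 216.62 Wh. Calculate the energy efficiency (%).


eta_e = E_dis / E_chg * 100 = 189.66 / 216.62 * 100 = 87.55%

87.55%


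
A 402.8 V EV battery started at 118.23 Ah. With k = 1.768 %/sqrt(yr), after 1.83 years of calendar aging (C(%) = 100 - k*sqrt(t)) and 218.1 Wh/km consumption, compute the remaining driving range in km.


Step 1: capacity retention = 100 - 1.768 * sqrt(1.83) = 100 - 1.768 * 1.3528 = 97.608%
Step 2: C_now = 118.23 * 97.608/100 = 115.4 Ah
Step 3: E_pack = V * C_now = 402.8 * 115.4 = 46483 Wh
Step 4: range = E_pack / consumption = 46483 / 218.1 = 213.1 km

213.1 km


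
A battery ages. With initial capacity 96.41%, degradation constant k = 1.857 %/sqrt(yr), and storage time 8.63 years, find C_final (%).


Step 1: sqrt(8.63 yr) = 2.9377
Step 2: drop = 1.857 * 2.9377 = 5.4553
Step 3: C_final = 96.41 - 5.4553 = 90.95%

90.95%


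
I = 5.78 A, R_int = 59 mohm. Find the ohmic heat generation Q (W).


Convert: R = 59 mohm = 0.059 ohm
Q = I^2 * R = 5.78^2 * 0.059 = 1.971 W

1.971 W


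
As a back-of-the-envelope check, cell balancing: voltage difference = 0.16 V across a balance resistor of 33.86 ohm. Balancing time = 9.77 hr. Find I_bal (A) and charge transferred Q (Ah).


First, Ohm's law: I_bal = 0.16 V / 33.86 ohm = 0.0047253 A
Then Q = I * t = 0.0047253 A * 9.77 hr = 0.04617 Ah

I=0.0047253 A, Q=0.04617 Ah


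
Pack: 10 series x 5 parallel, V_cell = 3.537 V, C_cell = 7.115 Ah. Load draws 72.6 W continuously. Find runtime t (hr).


Step 1: E_pack = Ns * V_cell * Np * C_cell = 10 * 3.537 * 5 * 7.115 = 1258.3 Wh
Step 2: t = E_pack / P = 1258.3 / 72.6 = 17.33 hr

17.33 hr


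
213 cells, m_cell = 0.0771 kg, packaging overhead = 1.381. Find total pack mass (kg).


m_pack = n * m_cell * overhead = 213 * 0.0771 * 1.381 = 22.68 kg

22.68 kg


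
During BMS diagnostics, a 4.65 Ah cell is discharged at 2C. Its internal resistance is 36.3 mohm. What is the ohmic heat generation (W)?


Convert: R = 36.3 mohm = 0.0363 ohm
Step 1: I = C_rate * capacity = 2 * 4.65 = 9.3 A
Step 2: Q = I^2 * R = 9.3^2 * 0.0363 = 86.49 * 0.0363 = 3.140 W

3.140 W


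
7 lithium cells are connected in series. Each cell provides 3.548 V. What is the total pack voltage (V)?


Series voltages add: 7 * 3.548 V = 24.836 V

24.836 V


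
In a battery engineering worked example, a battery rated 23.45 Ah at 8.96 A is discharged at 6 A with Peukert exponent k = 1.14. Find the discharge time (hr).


Step 1: t_rated = C / I_rated = 23.45 / 8.96 = 2.6172 hr
Step 2: ratio = 8.96 / 6 = 1.4933
Step 3: ratio^k = 1.4933^1.14 = 1.5795
Step 4: t = t_rated * ratio^k = 2.6172 * 1.5795 = 4.134 hr

4.134 hr


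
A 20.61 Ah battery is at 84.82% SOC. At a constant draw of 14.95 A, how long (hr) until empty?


Step 1: remaining = SOC/100 * C_total = 84.82/100 * 20.61 = 17.481 Ah
Step 2: t = remaining / I = 17.481 / 14.95 = 1.169 hr

1.169 hr


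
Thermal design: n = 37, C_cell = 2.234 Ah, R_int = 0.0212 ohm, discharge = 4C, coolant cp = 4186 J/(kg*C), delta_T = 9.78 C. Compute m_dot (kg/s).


Step 1: I = 4 * 2.234 = 8.936 A
Step 2: Q_cell = I^2 * R = 8.936^2 * 0.0212 = 1.6929 W
Step 3: Q_total = 37 * 1.6929 = 62.637 W
Step 4: m_dot = Q_total / (cp * dT) = 62.637 / (4186 * 9.78) = 0.001530 kg/s

0.001530 kg/s


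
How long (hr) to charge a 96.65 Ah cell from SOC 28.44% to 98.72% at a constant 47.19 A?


Step 1: dSOC = 98.72% - 28.44% = 70.28%
Step 2: delta_Ah = 96.65 * 70.28 / 100 = 67.926 Ah
Step 3: t = 67.926 / 47.19 = 1.439 hr

1.439 hr


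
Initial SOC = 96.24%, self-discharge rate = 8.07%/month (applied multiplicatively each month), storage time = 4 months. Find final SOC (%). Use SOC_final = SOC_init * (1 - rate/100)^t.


Monthly retention factor = 1 - 8.07/100 = 0.9193
Over 4 months: factor^4 = 0.71422
SOC_final = 96.24 * 0.71422 = 68.74%

68.74%


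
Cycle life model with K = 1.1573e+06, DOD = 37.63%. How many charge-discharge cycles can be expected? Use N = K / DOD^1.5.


DOD^1.5 = 230.83
N = K / DOD^1.5 = 1.1573e+06 / 230.83 = 5014

5014 cycles


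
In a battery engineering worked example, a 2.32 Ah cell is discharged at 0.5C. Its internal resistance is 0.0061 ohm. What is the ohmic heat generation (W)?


Step 1: I = C_rate * capacity = 0.5 * 2.32 = 1.16 A
Step 2: Q = I^2 * R = 1.16^2 * 0.0061 = 1.3456 * 0.0061 = 0.008208 W

0.008208 W


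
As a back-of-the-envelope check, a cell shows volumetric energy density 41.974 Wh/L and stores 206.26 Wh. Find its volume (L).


V = E / ED = 206.26 / 41.974 = 4.914 L

4.914 L


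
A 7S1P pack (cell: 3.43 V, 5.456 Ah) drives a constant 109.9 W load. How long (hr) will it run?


Step 1: E_pack = Ns * V_cell * Np * C_cell = 7 * 3.43 * 1 * 5.456 = 131 Wh
Step 2: t = E_pack / P = 131 / 109.9 = 1.192 hr

1.192 hr


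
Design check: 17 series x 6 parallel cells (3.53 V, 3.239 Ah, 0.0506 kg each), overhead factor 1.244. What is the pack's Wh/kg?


Step 1: V_pack = 17 * 3.53 = 60.01 V
Step 2: C_pack = 6 * 3.239 = 19.434 Ah
Step 3: E_pack = V_pack * C_pack = 60.01 * 19.434 = 1166.2 Wh
Step 4: m_pack = 17 * 6 * 0.0506 * 1.244 = 6.4205 kg
Step 5: ED = E_pack / m_pack = 1166.2 / 6.4205 = 181.6 Wh/kg

181.6 Wh/kg


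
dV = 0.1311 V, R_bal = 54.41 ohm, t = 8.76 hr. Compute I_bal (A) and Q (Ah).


First, Ohm's law: I_bal = 0.1311 V / 54.41 ohm = 0.0024095 A
Then Q = I * t = 0.0024095 A * 8.76 hr = 0.02111 Ah

I=0.0024095 A, Q=0.02111 Ah


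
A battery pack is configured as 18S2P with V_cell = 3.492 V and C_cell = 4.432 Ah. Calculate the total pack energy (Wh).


E = Ns * Vcell * Np * Ccell = 18 * 3.492 * 2 * 4.432 = 557.2 Wh

557.2 Wh


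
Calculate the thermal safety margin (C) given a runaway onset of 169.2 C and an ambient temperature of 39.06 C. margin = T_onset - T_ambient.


Safety margin = 169.2 C - 39.06 C = 130.14 C

130.14 C


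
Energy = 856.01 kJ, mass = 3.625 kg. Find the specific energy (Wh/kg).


Convert: E = 856.01 kJ = 237.78 Wh
ED = E / m = 237.78 / 3.625 = 65.59 Wh/kg

65.59 Wh/kg


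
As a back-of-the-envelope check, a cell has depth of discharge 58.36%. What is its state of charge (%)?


SOC = 100 - DOD = 100 - 58.36 = 41.64%

41.64%


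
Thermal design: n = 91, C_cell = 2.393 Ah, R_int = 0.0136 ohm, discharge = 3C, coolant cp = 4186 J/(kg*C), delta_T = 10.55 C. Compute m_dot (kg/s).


Step 1: I = 3 * 2.393 = 7.179 A
Step 2: Q_cell = I^2 * R = 7.179^2 * 0.0136 = 0.70092 W
Step 3: Q_total = 91 * 0.70092 = 63.784 W
Step 4: m_dot = Q_total / (cp * dT) = 63.784 / (4186 * 10.55) = 0.001444 kg/s

0.001444 kg/s


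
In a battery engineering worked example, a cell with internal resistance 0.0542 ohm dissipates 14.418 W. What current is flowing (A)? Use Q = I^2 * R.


I = sqrt(Q / R) = sqrt(14.418 / 0.0542) = sqrt(266.01) = 16.31 A

16.31 A


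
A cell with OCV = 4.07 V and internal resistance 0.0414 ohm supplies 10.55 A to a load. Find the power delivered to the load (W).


Step 1: V_terminal = OCV - I*R = 4.07 - 10.55 * 0.0414 = 3.6332 V
Step 2: P_out = V_terminal * I = 3.6332 * 10.55 = 38.33 W

38.33 W


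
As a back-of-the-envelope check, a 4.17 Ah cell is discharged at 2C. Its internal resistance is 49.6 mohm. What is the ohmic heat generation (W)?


Convert: R = 49.6 mohm = 0.0496 ohm
Step 1: I = C_rate * capacity = 2 * 4.17 = 8.34 A
Step 2: Q = I^2 * R = 8.34^2 * 0.0496 = 69.556 * 0.0496 = 3.450 W

3.450 W


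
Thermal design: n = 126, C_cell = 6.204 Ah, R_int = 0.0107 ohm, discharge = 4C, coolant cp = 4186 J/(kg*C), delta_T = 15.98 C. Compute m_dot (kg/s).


Step 1: I = 4 * 6.204 = 24.816 A
Step 2: Q_cell = I^2 * R = 24.816^2 * 0.0107 = 6.5894 W
Step 3: Q_total = 126 * 6.5894 = 830.26 W
Step 4: m_dot = Q_total / (cp * dT) = 830.26 / (4186 * 15.98) = 0.01241 kg/s

0.01241 kg/s


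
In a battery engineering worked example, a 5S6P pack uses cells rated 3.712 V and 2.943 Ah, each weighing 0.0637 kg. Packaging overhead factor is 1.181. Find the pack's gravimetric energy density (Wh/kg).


Step 1: V_pack = 5 * 3.712 = 18.56 V
Step 2: C_pack = 6 * 2.943 = 17.658 Ah
Step 3: E_pack = V_pack * C_pack = 18.56 * 17.658 = 327.73 Wh
Step 4: m_pack = 5 * 6 * 0.0637 * 1.181 = 2.2569 kg
Step 5: ED = E_pack / m_pack = 327.73 / 2.2569 = 145.2 Wh/kg

145.2 Wh/kg


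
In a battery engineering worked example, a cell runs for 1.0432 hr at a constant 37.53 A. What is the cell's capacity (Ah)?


C = I * t = 37.53 * 1.0432 = 39.15 Ah

39.15 Ah


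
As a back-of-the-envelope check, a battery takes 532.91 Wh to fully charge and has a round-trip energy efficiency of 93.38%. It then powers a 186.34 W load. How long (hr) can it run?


Step 1: E_discharge = eta/100 * E_charge = 93.38/100 * 532.91 = 497.63 Wh
Step 2: t = E_discharge / P = 497.63 / 186.34 = 2.671 hr

2.671 hr


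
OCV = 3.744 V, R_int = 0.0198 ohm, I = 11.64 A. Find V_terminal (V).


IR drop = 11.64 * 0.0198 = 0.23047 V
V = 3.744 - 0.23047 = 3.514 V

3.514 V


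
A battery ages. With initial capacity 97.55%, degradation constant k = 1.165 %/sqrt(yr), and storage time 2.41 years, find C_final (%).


Step 1: sqrt(2.41 yr) = 1.5524
Step 2: drop = 1.165 * 1.5524 = 1.8085
Step 3: C_final = 97.55 - 1.8085 = 95.74%

95.74%


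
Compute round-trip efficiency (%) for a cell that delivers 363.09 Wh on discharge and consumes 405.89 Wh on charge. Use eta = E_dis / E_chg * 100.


eta_e = E_dis / E_chg * 100 = 363.09 / 405.89 * 100 = 89.46%

89.46%


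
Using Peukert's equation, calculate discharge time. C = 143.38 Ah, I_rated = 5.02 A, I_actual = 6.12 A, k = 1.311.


t_rated = C / I_rated = 143.38 / 5.02 = 28.562 hr
(I_rated/I)^k = (0.82026)^1.311 = 0.77124
t = t_rated * (I_rated/I)^k = 28.562 * 0.77124 = 22.03 hr

22.03 hr


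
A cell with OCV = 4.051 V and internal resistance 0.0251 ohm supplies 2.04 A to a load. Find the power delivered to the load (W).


Step 1: V_terminal = OCV - I*R = 4.051 - 2.04 * 0.0251 = 3.9998 V
Step 2: P_out = V_terminal * I = 3.9998 * 2.04 = 8.160 W

8.160 W


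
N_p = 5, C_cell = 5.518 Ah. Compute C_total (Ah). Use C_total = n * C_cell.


Parallel capacities add: 5 * 5.518 Ah = 27.59 Ah

27.59 Ah


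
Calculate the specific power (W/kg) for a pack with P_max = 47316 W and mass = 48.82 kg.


Specific power = 47316 W / 48.82 kg = 969.2 W/kg

969.2 W/kg


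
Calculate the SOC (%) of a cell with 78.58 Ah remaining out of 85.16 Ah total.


SOC% = 78.58 / 85.16 * 100 = 92.27%

92.27%


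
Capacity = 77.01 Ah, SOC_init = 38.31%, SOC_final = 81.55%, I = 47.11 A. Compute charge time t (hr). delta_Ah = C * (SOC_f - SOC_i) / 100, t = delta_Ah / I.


delta_Ah = 77.01 * (81.55 - 38.31) / 100 = 33.299 Ah
t = delta_Ah / I = 33.299 / 47.11 = 0.7068 hr

0.7068 hr


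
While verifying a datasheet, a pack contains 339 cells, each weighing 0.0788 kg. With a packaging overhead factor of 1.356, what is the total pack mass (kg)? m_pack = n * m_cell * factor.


m_pack = n * m_cell * overhead = 339 * 0.0788 * 1.356 = 36.22 kg

36.22 kg


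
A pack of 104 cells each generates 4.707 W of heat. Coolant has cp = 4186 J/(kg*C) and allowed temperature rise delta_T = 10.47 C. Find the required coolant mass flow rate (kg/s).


Step 1: Total heat Q = 104 * 4.707 W = 489.53 W
Step 2: denom = cp * dT = 4186 * 10.47 = 43827
Step 3: m_dot = 489.53 / 43827 = 0.01117 kg/s

0.01117 kg/s


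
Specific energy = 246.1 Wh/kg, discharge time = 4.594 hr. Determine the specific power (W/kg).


Specific power = 246.1 Wh/kg / 4.594 hr = 53.57 W/kg

53.57 W/kg


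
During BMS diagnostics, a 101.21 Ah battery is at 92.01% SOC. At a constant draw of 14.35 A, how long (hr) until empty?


Step 1: remaining = SOC/100 * C_total = 92.01/100 * 101.21 = 93.123 Ah
Step 2: t = remaining / I = 93.123 / 14.35 = 6.489 hr

6.489 hr


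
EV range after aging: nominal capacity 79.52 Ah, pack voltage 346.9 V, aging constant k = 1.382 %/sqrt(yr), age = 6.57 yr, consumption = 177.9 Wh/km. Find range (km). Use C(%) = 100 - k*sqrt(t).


Step 1: capacity retention = 100 - 1.382 * sqrt(6.57) = 100 - 1.382 * 2.5632 = 96.458%
Step 2: C_now = 79.52 * 96.458/100 = 76.703 Ah
Step 3: E_pack = V * C_now = 346.9 * 76.703 = 26608 Wh
Step 4: range = E_pack / consumption = 26608 / 177.9 = 149.6 km

149.6 km


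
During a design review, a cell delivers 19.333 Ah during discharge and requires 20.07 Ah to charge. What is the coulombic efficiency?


Coulombic efficiency = 19.333/20.07 * 100% = 96.33%

96.33%


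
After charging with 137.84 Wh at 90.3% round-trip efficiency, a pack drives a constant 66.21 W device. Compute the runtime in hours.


Step 1: E_discharge = eta/100 * E_charge = 90.3/100 * 137.84 = 124.47 Wh
Step 2: t = E_discharge / P = 124.47 / 66.21 = 1.880 hr

1.880 hr


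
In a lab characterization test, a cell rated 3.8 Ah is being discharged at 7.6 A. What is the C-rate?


C_rate = I / capacity = 7.6 / 3.8 = 2C

2C


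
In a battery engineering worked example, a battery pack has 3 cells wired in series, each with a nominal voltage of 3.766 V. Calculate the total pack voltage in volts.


With 3 cells in series at 3.766 V each, V_pack = 11.298 V

11.298 V


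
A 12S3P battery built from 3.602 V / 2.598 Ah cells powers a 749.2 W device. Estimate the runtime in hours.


Step 1: E_pack = Ns * V_cell * Np * C_cell = 12 * 3.602 * 3 * 2.598 = 336.89 Wh
Step 2: t = E_pack / P = 336.89 / 749.2 = 0.4497 hr

0.4497 hr


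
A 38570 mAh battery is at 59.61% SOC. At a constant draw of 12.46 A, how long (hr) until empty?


Convert: C_total = 38570 mAh = 38.57 Ah
Step 1: remaining = SOC/100 * C_total = 59.61/100 * 38.57 = 22.992 Ah
Step 2: t = remaining / I = 22.992 / 12.46 = 1.845 hr

1.845 hr


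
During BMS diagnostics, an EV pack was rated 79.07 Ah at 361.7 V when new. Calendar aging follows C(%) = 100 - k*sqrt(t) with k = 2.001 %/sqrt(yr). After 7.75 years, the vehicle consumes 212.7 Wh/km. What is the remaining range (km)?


Step 1: capacity retention = 100 - 2.001 * sqrt(7.75) = 100 - 2.001 * 2.7839 = 94.429%
Step 2: C_now = 79.07 * 94.429/100 = 74.665 Ah
Step 3: E_pack = V * C_now = 361.7 * 74.665 = 27006 Wh
Step 4: range = E_pack / consumption = 27006 / 212.7 = 127.0 km

127.0 km


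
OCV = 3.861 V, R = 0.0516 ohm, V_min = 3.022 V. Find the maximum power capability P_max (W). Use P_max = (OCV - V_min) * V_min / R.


P_max = (OCV - V_min) * V_min / R = (3.861 - 3.022) * 3.022 / 0.0516 = 0.839 * 3.022 / 0.0516 = 49.14 W

49.14 W


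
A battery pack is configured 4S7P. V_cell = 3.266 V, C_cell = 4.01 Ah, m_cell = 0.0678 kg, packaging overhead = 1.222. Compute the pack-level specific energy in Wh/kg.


Step 1: V_pack = 4 * 3.266 = 13.064 V
Step 2: C_pack = 7 * 4.01 = 28.07 Ah
Step 3: E_pack = V_pack * C_pack = 13.064 * 28.07 = 366.71 Wh
Step 4: m_pack = 4 * 7 * 0.0678 * 1.222 = 2.3198 kg
Step 5: ED = E_pack / m_pack = 366.71 / 2.3198 = 158.1 Wh/kg

158.1 Wh/kg


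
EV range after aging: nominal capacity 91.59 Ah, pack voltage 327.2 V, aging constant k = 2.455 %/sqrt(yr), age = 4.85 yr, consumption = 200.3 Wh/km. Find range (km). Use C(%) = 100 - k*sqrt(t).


Step 1: capacity retention = 100 - 2.455 * sqrt(4.85) = 100 - 2.455 * 2.2023 = 94.593%
Step 2: C_now = 91.59 * 94.593/100 = 86.638 Ah
Step 3: E_pack = V * C_now = 327.2 * 86.638 = 28348 Wh
Step 4: range = E_pack / consumption = 28348 / 200.3 = 141.5 km

141.5 km


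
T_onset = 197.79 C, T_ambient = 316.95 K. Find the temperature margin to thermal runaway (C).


Convert: T_ambient = 316.95 K = 43.8 C
margin = 197.79 - 43.8 = 153.99 C

153.99 C


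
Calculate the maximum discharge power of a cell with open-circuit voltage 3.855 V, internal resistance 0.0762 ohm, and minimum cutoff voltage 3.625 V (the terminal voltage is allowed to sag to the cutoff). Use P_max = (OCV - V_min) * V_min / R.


P_max = (OCV - V_min) * V_min / R = (3.855 - 3.625) * 3.625 / 0.0762 = 0.23 * 3.625 / 0.0762 = 10.94 W

10.94 W


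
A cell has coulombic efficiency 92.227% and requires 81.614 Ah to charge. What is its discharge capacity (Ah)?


Q_dis = eta/100 * Q_chg = 92.227/100 * 81.614 = 75.27 Ah

75.27 Ah


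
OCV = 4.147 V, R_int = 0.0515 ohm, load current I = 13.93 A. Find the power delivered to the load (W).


Step 1: V_terminal = OCV - I*R = 4.147 - 13.93 * 0.0515 = 3.4296 V
Step 2: P_out = V_terminal * I = 3.4296 * 13.93 = 47.77 W

47.77 W


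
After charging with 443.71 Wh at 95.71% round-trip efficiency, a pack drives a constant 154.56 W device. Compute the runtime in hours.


Step 1: E_discharge = eta/100 * E_charge = 95.71/100 * 443.71 = 424.67 Wh
Step 2: t = E_discharge / P = 424.67 / 154.56 = 2.748 hr

2.748 hr


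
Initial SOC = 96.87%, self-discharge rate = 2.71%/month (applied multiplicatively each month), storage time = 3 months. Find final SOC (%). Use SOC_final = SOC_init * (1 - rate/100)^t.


decay = (1 - 2.71/100)^3 = 0.92088
SOC_final = 96.87 * 0.92088 = 89.21%

89.21%


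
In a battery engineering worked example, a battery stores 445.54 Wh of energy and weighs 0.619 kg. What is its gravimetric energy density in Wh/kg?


Specific energy = 445.54 Wh / 0.619 kg = 719.8 Wh/kg

719.8 Wh/kg


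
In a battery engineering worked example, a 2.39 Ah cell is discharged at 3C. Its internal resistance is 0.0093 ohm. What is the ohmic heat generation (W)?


Step 1: I = C_rate * capacity = 3 * 2.39 = 7.17 A
Step 2: Q = I^2 * R = 7.17^2 * 0.0093 = 51.409 * 0.0093 = 0.4781 W

0.4781 W


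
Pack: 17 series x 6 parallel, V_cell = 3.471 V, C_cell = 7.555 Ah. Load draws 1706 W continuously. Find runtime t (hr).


Step 1: E_pack = Ns * V_cell * Np * C_cell = 17 * 3.471 * 6 * 7.555 = 2674.8 Wh
Step 2: t = E_pack / P = 2674.8 / 1706 = 1.568 hr

1.568 hr


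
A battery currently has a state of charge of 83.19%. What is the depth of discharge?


DOD = 100 - SOC = 100 - 83.19 = 16.81%

16.81%


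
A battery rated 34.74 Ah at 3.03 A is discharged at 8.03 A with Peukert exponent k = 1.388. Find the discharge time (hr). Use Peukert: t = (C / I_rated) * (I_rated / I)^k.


t_rated = C / I_rated = 34.74 / 3.03 = 11.465 hr
(I_rated/I)^k = (0.37733)^1.388 = 0.25852
t = t_rated * (I_rated/I)^k = 11.465 * 0.25852 = 2.964 hr

2.964 hr


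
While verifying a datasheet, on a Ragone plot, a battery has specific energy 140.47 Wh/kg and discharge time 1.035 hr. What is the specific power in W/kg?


P_specific = E / t = 140.47 / 1.035 = 135.7 W/kg

135.7 W/kg


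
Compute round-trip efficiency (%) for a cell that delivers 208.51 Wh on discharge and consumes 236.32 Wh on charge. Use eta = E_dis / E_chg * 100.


eta_e = E_dis / E_chg * 100 = 208.51 / 236.32 * 100 = 88.23%

88.23%


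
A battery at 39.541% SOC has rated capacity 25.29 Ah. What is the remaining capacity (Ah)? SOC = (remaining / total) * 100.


remaining = SOC / 100 * total = 39.541 / 100 * 25.29 = 10.00 Ah

10.00 Ah


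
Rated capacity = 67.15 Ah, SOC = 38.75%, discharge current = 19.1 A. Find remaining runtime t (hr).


Step 1: remaining = SOC/100 * C_total = 38.75/100 * 67.15 = 26.021 Ah
Step 2: t = remaining / I = 26.021 / 19.1 = 1.362 hr

1.362 hr


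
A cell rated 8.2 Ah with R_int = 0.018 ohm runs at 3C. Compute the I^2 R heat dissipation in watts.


Step 1: I = C_rate * capacity = 3 * 8.2 = 24.6 A
Step 2: Q = I^2 * R = 24.6^2 * 0.018 = 605.16 * 0.018 = 10.89 W

10.89 W


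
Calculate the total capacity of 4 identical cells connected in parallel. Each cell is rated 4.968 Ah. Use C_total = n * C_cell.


C_total = 4 * 4.968 = 19.872 Ah

19.872 Ah


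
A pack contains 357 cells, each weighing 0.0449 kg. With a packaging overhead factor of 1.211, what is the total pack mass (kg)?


Cell mass sum = 357 * 0.0449 = 16.029 kg
With overhead 1.211: m_pack = 16.029 * 1.211 = 19.41 kg

19.41 kg


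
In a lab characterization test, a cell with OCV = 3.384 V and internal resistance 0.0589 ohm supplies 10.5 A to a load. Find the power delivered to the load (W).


Step 1: V_terminal = OCV - I*R = 3.384 - 10.5 * 0.0589 = 2.7656 V
Step 2: P_out = V_terminal * I = 2.7656 * 10.5 = 29.04 W

29.04 W


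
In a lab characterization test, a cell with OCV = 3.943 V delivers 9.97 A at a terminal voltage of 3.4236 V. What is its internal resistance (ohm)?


R = (OCV - V) / I = (3.943 - 3.4236) / 9.97 = 0.05210 ohm

0.05210 ohm


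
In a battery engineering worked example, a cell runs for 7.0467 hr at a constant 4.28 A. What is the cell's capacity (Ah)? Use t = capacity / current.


C = I * t = 4.28 * 7.0467 = 30.16 Ah

30.16 Ah


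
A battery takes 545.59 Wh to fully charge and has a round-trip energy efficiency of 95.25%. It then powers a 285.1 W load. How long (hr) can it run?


Step 1: E_discharge = eta/100 * E_charge = 95.25/100 * 545.59 = 519.67 Wh
Step 2: t = E_discharge / P = 519.67 / 285.1 = 1.823 hr

1.823 hr


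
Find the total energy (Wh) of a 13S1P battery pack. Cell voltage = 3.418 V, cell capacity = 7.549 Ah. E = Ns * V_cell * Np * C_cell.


V_pack = 13 * 3.418 = 44.434 V
C_pack = 1 * 7.549 = 7.549 Ah
E = V_pack * C_pack = 44.434 * 7.549 = 335.4 Wh

335.4 Wh


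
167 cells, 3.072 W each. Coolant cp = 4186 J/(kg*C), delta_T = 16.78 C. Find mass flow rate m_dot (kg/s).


Step 1: Total heat Q = 167 * 3.072 W = 513.02 W
Step 2: denom = cp * dT = 4186 * 16.78 = 70241
Step 3: m_dot = 513.02 / 70241 = 0.007304 kg/s

0.007304 kg/s


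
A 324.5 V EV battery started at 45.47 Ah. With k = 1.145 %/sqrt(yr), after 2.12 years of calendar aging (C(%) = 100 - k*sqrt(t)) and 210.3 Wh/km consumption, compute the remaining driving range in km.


Step 1: capacity retention = 100 - 1.145 * sqrt(2.12) = 100 - 1.145 * 1.456 = 98.333%
Step 2: C_now = 45.47 * 98.333/100 = 44.712 Ah
Step 3: E_pack = V * C_now = 324.5 * 44.712 = 14509 Wh
Step 4: range = E_pack / consumption = 14509 / 210.3 = 68.99 km

68.99 km


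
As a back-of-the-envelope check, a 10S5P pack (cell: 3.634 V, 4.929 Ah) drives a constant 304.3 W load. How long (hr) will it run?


Step 1: E_pack = Ns * V_cell * Np * C_cell = 10 * 3.634 * 5 * 4.929 = 895.6 Wh
Step 2: t = E_pack / P = 895.6 / 304.3 = 2.943 hr

2.943 hr


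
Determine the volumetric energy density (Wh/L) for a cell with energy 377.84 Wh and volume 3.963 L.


ED = E / V = 377.84 / 3.963 = 95.34 Wh/L

95.34 Wh/L


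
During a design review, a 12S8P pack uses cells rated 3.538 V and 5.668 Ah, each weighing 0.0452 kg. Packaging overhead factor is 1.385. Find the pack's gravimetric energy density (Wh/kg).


Step 1: V_pack = 12 * 3.538 = 42.456 V
Step 2: C_pack = 8 * 5.668 = 45.344 Ah
Step 3: E_pack = V_pack * C_pack = 42.456 * 45.344 = 1925.1 Wh
Step 4: m_pack = 12 * 8 * 0.0452 * 1.385 = 6.0098 kg
Step 5: ED = E_pack / m_pack = 1925.1 / 6.0098 = 320.3 Wh/kg

320.3 Wh/kg


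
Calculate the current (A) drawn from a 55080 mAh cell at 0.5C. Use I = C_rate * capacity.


Convert: capacity = 55080 mAh = 55.08 Ah
At 0.5C: I = 0.5 * 55.08 Ah = 27.54 A

27.54 A


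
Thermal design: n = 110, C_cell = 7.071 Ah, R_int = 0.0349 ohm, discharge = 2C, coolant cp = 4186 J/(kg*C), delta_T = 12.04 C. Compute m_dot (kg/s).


Step 1: I = 2 * 7.071 = 14.142 A
Step 2: Q_cell = I^2 * R = 14.142^2 * 0.0349 = 6.9799 W
Step 3: Q_total = 110 * 6.9799 = 767.79 W
Step 4: m_dot = Q_total / (cp * dT) = 767.79 / (4186 * 12.04) = 0.01523 kg/s

0.01523 kg/s


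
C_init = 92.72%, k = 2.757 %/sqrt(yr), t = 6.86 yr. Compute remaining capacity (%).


sqrt(t) = sqrt(6.86) = 2.6192
C_final = 92.72 - 2.757 * 2.6192 = 85.50%

85.50%


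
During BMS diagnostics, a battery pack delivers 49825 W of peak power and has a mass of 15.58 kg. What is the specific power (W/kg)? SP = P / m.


Specific power = 49825 W / 15.58 kg = 3198 W/kg

3198 W/kg


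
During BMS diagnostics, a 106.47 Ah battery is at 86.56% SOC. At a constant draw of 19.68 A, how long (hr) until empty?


Step 1: remaining = SOC/100 * C_total = 86.56/100 * 106.47 = 92.16 Ah
Step 2: t = remaining / I = 92.16 / 19.68 = 4.683 hr

4.683 hr


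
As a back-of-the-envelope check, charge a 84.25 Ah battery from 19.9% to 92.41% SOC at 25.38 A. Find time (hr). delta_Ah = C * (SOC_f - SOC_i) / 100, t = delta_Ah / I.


Step 1: dSOC = 92.41% - 19.9% = 72.51%
Step 2: delta_Ah = 84.25 * 72.51 / 100 = 61.09 Ah
Step 3: t = 61.09 / 25.38 = 2.407 hr

2.407 hr


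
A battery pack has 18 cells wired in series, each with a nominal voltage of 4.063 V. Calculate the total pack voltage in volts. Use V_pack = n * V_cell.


Series voltages add: 18 * 4.063 V = 73.134 V

73.134 V


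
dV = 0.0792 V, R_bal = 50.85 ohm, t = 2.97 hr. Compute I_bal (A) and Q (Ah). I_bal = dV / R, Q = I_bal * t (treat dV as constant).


First, Ohm's law: I_bal = 0.0792 V / 50.85 ohm = 0.0015575 A
Then Q = I * t = 0.0015575 A * 2.97 hr = 0.004626 Ah

I=0.0015575 A, Q=0.004626 Ah


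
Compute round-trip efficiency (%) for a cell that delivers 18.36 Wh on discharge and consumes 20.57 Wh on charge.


eta_e = E_dis / E_chg * 100 = 18.36 / 20.57 * 100 = 89.26%

89.26%


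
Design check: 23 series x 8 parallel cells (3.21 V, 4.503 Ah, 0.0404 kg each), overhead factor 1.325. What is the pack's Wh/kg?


Step 1: V_pack = 23 * 3.21 = 73.83 V
Step 2: C_pack = 8 * 4.503 = 36.024 Ah
Step 3: E_pack = V_pack * C_pack = 73.83 * 36.024 = 2659.7 Wh
Step 4: m_pack = 23 * 8 * 0.0404 * 1.325 = 9.8495 kg
Step 5: ED = E_pack / m_pack = 2659.7 / 9.8495 = 270.0 Wh/kg

270.0 Wh/kg


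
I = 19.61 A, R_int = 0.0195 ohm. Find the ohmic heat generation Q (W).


Q = I^2 * R = 19.61^2 * 0.0195 = 7.499 W

7.499 W


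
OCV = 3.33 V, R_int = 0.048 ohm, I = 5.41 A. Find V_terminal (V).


IR drop = 5.41 * 0.048 = 0.25968 V
V = 3.33 - 0.25968 = 3.070 V

3.070 V


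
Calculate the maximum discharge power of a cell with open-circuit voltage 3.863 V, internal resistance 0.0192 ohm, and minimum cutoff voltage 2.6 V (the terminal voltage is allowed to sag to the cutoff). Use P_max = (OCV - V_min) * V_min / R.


dV = OCV - V_min = 1.263 V (so I_max = dV / R)
P_max = dV * V_min / R = 1.263 * 2.6 / 0.0192 = 171.0 W

171.0 W


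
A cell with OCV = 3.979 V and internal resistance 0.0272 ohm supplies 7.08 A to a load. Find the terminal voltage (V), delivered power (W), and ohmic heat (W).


Step 1: V_terminal = OCV - I*R = 3.979 - 7.08 * 0.0272 = 3.7864 V
Step 2: P_out = V_terminal * I = 3.7864 * 7.08 = 26.81 W
Step 3: Q = I^2 * R = 7.08^2 * 0.0272 = 1.363 W

V=3.7864 V, P=26.81 W, Q=1.363 W


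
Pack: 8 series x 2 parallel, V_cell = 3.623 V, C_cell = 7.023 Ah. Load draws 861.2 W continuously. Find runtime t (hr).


Step 1: E_pack = Ns * V_cell * Np * C_cell = 8 * 3.623 * 2 * 7.023 = 407.11 Wh
Step 2: t = E_pack / P = 407.11 / 861.2 = 0.4727 hr

0.4727 hr


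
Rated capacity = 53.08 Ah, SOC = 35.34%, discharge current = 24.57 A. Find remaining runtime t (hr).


Step 1: remaining = SOC/100 * C_total = 35.34/100 * 53.08 = 18.758 Ah
Step 2: t = remaining / I = 18.758 / 24.57 = 0.7635 hr

0.7635 hr


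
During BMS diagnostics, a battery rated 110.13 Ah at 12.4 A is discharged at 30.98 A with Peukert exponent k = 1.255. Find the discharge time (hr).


t_rated = C / I_rated = 110.13 / 12.4 = 8.8815 hr
(I_rated/I)^k = (0.40026)^1.255 = 0.31691
t = t_rated * (I_rated/I)^k = 8.8815 * 0.31691 = 2.815 hr

2.815 hr


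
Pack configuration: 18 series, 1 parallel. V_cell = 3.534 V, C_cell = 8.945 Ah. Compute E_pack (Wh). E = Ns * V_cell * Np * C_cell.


E = Ns * Vcell * Np * Ccell = 18 * 3.534 * 1 * 8.945 = 569.0 Wh

569.0 Wh


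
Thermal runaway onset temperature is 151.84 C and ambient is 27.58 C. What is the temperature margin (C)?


Safety margin = 151.84 C - 27.58 C = 124.26 C

124.26 C


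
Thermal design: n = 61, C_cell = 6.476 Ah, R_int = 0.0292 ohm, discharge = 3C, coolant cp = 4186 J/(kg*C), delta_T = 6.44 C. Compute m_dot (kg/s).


Step 1: I = 3 * 6.476 = 19.428 A
Step 2: Q_cell = I^2 * R = 19.428^2 * 0.0292 = 11.021 W
Step 3: Q_total = 61 * 11.021 = 672.28 W
Step 4: m_dot = Q_total / (cp * dT) = 672.28 / (4186 * 6.44) = 0.02494 kg/s

0.02494 kg/s


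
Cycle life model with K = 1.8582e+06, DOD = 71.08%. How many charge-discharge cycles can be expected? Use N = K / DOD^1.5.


DOD^1.5 = 599.27
N = K / DOD^1.5 = 1.8582e+06 / 599.27 = 3101

3101 cycles


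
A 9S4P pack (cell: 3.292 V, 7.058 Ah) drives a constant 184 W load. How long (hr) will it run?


Step 1: E_pack = Ns * V_cell * Np * C_cell = 9 * 3.292 * 4 * 7.058 = 836.46 Wh
Step 2: t = E_pack / P = 836.46 / 184 = 4.546 hr

4.546 hr


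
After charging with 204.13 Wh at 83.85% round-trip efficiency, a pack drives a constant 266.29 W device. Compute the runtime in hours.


Step 1: E_discharge = eta/100 * E_charge = 83.85/100 * 204.13 = 171.16 Wh
Step 2: t = E_discharge / P = 171.16 / 266.29 = 0.6428 hr

0.6428 hr


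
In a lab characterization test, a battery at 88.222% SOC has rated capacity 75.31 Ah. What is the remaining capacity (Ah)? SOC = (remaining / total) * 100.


remaining = SOC / 100 * total = 88.222 / 100 * 75.31 = 66.44 Ah

66.44 Ah


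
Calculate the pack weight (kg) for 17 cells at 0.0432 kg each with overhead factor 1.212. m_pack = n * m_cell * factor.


m_pack = n * m_cell * overhead = 17 * 0.0432 * 1.212 = 0.8901 kg

0.8901 kg


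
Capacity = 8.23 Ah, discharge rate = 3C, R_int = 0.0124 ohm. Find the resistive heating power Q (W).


Step 1: I = C_rate * capacity = 3 * 8.23 = 24.69 A
Step 2: Q = I^2 * R = 24.69^2 * 0.0124 = 609.6 * 0.0124 = 7.559 W

7.559 W


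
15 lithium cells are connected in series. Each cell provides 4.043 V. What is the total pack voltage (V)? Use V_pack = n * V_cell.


With 15 cells in series at 4.043 V each, V_pack = 60.645 V

60.645 V


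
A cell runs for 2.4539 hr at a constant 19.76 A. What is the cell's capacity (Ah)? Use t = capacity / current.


C = I * t = 19.76 * 2.4539 = 48.49 Ah

48.49 Ah


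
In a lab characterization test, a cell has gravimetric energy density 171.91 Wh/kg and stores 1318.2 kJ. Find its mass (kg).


Convert: E = 1318.2 kJ = 366.17 Wh
m = E / ED = 366.17 / 171.91 = 2.130 kg

2.130 kg


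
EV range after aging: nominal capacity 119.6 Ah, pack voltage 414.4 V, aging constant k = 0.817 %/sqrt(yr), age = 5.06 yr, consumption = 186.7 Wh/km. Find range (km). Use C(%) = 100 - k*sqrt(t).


Step 1: capacity retention = 100 - 0.817 * sqrt(5.06) = 100 - 0.817 * 2.2494 = 98.162%
Step 2: C_now = 119.6 * 98.162/100 = 117.4 Ah
Step 3: E_pack = V * C_now = 414.4 * 117.4 = 48651 Wh
Step 4: range = E_pack / consumption = 48651 / 186.7 = 260.6 km

260.6 km


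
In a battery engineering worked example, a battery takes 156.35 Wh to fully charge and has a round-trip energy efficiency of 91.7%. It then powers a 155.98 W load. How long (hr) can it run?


Step 1: E_discharge = eta/100 * E_charge = 91.7/100 * 156.35 = 143.37 Wh
Step 2: t = E_discharge / P = 143.37 / 155.98 = 0.9192 hr

0.9192 hr


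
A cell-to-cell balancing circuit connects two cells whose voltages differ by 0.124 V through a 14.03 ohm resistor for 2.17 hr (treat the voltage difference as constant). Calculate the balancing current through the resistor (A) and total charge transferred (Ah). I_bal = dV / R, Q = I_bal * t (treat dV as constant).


I_bal = dV / R = 0.124 / 14.03 = 0.0088382 A
Q = I_bal * t = 0.0088382 * 2.17 = 0.01918 Ah

I=0.0088382 A, Q=0.01918 Ah


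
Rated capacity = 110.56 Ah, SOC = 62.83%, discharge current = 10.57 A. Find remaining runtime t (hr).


Step 1: remaining = SOC/100 * C_total = 62.83/100 * 110.56 = 69.465 Ah
Step 2: t = remaining / I = 69.465 / 10.57 = 6.572 hr

6.572 hr


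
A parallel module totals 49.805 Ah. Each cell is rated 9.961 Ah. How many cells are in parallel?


n = C_total / C_cell = 49.805 / 9.961 = 5

5


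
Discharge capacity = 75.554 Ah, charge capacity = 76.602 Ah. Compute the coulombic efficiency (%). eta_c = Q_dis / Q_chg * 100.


Coulombic efficiency = 75.554/76.602 * 100% = 98.63%

98.63%


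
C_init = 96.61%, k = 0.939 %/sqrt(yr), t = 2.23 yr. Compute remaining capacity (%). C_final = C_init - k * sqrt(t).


Step 1: sqrt(2.23 yr) = 1.4933
Step 2: drop = 0.939 * 1.4933 = 1.4022
Step 3: C_final = 96.61 - 1.4022 = 95.21%

95.21%


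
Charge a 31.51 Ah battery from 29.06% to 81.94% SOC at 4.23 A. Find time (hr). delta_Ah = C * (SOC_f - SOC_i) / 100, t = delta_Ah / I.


delta_Ah = 31.51 * (81.94 - 29.06) / 100 = 16.662 Ah
t = delta_Ah / I = 16.662 / 4.23 = 3.939 hr

3.939 hr


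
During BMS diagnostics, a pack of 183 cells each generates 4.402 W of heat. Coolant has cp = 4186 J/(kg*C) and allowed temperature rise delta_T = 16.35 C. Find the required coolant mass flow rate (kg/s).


Step 1: Total heat Q = 183 * 4.402 W = 805.57 W
Step 2: denom = cp * dT = 4186 * 16.35 = 68441
Step 3: m_dot = 805.57 / 68441 = 0.01177 kg/s

0.01177 kg/s


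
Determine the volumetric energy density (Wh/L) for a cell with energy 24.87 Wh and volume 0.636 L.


ED = E / V = 24.87 / 0.636 = 39.10 Wh/L

39.10 Wh/L


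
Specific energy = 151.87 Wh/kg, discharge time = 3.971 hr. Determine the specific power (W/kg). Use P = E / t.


Specific power = 151.87 Wh/kg / 3.971 hr = 38.24 W/kg

38.24 W/kg


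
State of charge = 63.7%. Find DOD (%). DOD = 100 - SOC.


DOD = 100 - SOC = 100 - 63.7 = 36.3%

36.3%


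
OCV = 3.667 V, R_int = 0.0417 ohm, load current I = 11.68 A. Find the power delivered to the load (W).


Step 1: V_terminal = OCV - I*R = 3.667 - 11.68 * 0.0417 = 3.1799 V
Step 2: P_out = V_terminal * I = 3.1799 * 11.68 = 37.14 W

37.14 W


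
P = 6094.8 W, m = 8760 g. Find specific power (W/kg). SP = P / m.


Convert: m = 8760 g = 8.76 kg
Specific power = 6094.8 W / 8.76 kg = 695.8 W/kg

695.8 W/kg


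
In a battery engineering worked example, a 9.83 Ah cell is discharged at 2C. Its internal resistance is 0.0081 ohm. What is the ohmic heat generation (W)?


Step 1: I = C_rate * capacity = 2 * 9.83 = 19.66 A
Step 2: Q = I^2 * R = 19.66^2 * 0.0081 = 386.52 * 0.0081 = 3.131 W

3.131 W


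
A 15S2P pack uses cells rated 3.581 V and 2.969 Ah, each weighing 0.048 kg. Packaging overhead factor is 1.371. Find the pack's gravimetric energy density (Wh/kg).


Step 1: V_pack = 15 * 3.581 = 53.715 V
Step 2: C_pack = 2 * 2.969 = 5.938 Ah
Step 3: E_pack = V_pack * C_pack = 53.715 * 5.938 = 318.96 Wh
Step 4: m_pack = 15 * 2 * 0.048 * 1.371 = 1.9742 kg
Step 5: ED = E_pack / m_pack = 318.96 / 1.9742 = 161.6 Wh/kg

161.6 Wh/kg


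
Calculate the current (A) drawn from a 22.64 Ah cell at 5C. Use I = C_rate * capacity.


At 5C: I = 5 * 22.64 Ah = 113.2 A

113.2 A


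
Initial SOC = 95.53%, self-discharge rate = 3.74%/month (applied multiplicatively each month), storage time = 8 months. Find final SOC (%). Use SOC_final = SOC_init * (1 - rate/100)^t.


Monthly retention factor = 1 - 3.74/100 = 0.9626
Over 8 months: factor^8 = 0.73717
SOC_final = 95.53 * 0.73717 = 70.42%

70.42%


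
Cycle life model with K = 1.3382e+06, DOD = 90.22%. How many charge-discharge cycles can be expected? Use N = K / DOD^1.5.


DOD^1.5 = 856.95
N = K / DOD^1.5 = 1.3382e+06 / 856.95 = 1562

1562 cycles


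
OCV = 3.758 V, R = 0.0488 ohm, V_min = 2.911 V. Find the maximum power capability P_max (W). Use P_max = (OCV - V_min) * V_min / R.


dV = OCV - V_min = 0.847 V (so I_max = dV / R)
P_max = dV * V_min / R = 0.847 * 2.911 / 0.0488 = 50.52 W

50.52 W


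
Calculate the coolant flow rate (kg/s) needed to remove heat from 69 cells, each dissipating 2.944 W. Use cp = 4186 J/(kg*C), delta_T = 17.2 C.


Q_total = 69 * 2.944 = 203.14 W
m_dot = Q_total / (cp * dT) = 203.14 / (4186 * 17.2) = 0.002821 kg/s

0.002821 kg/s


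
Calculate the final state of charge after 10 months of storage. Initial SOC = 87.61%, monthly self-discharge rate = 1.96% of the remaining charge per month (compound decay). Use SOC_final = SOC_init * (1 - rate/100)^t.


Monthly retention factor = 1 - 1.96/100 = 0.9804
Over 10 months: factor^10 = 0.82041
SOC_final = 87.61 * 0.82041 = 71.88%

71.88%


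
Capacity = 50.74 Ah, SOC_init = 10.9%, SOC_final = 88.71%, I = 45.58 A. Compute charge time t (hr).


delta_Ah = 50.74 * (88.71 - 10.9) / 100 = 39.481 Ah
t = delta_Ah / I = 39.481 / 45.58 = 0.8662 hr

0.8662 hr


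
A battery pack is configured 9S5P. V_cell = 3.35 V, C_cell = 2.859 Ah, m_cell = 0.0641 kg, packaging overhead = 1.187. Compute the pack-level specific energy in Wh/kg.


Step 1: V_pack = 9 * 3.35 = 30.15 V
Step 2: C_pack = 5 * 2.859 = 14.295 Ah
Step 3: E_pack = V_pack * C_pack = 30.15 * 14.295 = 430.99 Wh
Step 4: m_pack = 9 * 5 * 0.0641 * 1.187 = 3.4239 kg
Step 5: ED = E_pack / m_pack = 430.99 / 3.4239 = 125.9 Wh/kg

125.9 Wh/kg


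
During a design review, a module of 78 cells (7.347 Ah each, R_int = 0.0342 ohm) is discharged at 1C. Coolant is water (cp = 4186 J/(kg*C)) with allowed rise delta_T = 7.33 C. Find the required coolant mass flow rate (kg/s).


Step 1: I = 1 * 7.347 = 7.347 A
Step 2: Q_cell = I^2 * R = 7.347^2 * 0.0342 = 1.8461 W
Step 3: Q_total = 78 * 1.8461 = 144 W
Step 4: m_dot = Q_total / (cp * dT) = 144 / (4186 * 7.33) = 0.004693 kg/s

0.004693 kg/s


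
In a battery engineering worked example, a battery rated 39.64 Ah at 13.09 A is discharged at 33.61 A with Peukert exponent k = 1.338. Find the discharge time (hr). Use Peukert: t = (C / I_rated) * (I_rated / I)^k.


t_rated = C / I_rated = 39.64 / 13.09 = 3.0283 hr
(I_rated/I)^k = (0.38947)^1.338 = 0.28317
t = t_rated * (I_rated/I)^k = 3.0283 * 0.28317 = 0.8575 hr

0.8575 hr


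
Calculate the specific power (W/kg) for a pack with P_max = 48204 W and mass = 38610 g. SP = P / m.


Convert: m = 38610 g = 38.61 kg
Specific power = 48204 W / 38.61 kg = 1248 W/kg

1248 W/kg


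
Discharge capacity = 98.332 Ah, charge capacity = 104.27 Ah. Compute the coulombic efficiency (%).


Coulombic efficiency = 98.332/104.27 * 100% = 94.31%

94.31%


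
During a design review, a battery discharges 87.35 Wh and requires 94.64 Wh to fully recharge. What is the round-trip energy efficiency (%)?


eta_e = E_dis / E_chg * 100 = 87.35 / 94.64 * 100 = 92.30%

92.30%


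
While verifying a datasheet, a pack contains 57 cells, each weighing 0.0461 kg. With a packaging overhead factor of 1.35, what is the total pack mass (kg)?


m_pack = n * m_cell * overhead = 57 * 0.0461 * 1.35 = 3.547 kg

3.547 kg


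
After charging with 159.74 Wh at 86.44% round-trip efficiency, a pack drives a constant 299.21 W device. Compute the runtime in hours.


Step 1: E_discharge = eta/100 * E_charge = 86.44/100 * 159.74 = 138.08 Wh
Step 2: t = E_discharge / P = 138.08 / 299.21 = 0.4615 hr

0.4615 hr


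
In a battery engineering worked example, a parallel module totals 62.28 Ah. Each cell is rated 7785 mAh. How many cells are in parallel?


Convert: C_cell = 7785 mAh = 7.785 Ah
n = C_total / C_cell = 62.28 / 7.785 = 8

8
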